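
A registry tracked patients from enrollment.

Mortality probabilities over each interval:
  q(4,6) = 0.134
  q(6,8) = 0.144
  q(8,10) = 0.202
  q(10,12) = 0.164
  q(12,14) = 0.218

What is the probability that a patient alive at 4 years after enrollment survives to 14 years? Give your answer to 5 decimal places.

Survival from 4 to 14 is the product of surviving each interval: (1 − 0.134) × (1 − 0.144) × (1 − 0.202) × (1 − 0.164) × (1 − 0.218).
= 0.866 × 0.856 × 0.798 × 0.836 × 0.782 = 0.386730.

0.38673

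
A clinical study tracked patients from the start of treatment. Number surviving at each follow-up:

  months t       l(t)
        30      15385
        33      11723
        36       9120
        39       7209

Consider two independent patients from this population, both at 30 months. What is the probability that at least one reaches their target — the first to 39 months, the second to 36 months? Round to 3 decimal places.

p₁ = l(39)/l(30) = 7209/15385 = 0.468573; p₂ = l(36)/l(30) = 9120/15385 = 0.592785.
P(at least one) = 1 − (1−p₁)(1−p₂) = 1 − 0.531427 × 0.407215 = 0.783595.

0.784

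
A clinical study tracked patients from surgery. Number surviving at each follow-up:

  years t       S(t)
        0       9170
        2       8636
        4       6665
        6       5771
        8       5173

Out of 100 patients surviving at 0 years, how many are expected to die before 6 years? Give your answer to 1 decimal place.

37.1

The relevant probability is 1 − 5771/9170 = 0.370665.
Expected number = 100 × 0.370665 = 37.1.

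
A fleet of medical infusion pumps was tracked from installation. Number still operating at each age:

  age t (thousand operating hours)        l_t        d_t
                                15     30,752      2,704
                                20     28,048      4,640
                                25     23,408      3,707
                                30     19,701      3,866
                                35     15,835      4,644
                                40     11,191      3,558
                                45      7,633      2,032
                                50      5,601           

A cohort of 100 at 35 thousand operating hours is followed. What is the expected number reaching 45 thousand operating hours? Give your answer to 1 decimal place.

48.2

The relevant probability is 7,633/15,835 = 0.482033.
Expected number = 100 × 0.482033 = 48.2.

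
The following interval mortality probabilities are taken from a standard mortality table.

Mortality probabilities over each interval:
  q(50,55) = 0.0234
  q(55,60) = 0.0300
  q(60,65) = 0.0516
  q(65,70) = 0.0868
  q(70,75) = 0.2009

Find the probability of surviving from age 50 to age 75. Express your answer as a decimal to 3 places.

0.656

Chaining the interval survival probabilities: (1 − 0.0234) × (1 − 0.0300) × (1 − 0.0516) × (1 − 0.0868) × (1 − 0.2009).
= 0.9766 × 0.9700 × 0.9484 × 0.9132 × 0.7991 = 0.655612.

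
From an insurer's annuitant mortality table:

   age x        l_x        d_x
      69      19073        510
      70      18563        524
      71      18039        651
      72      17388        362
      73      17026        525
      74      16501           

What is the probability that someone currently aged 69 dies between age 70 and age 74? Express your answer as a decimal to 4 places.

0.1081

We want 1|4q69 = (l_70 − l_74)/l_69.
This is the probability of reaching 70 but not 74, conditional on being alive at 69: (l_70 − l_74) / l_69.
= (18563 − 16501) / 19073 = 2062 / 19073 = 0.108111.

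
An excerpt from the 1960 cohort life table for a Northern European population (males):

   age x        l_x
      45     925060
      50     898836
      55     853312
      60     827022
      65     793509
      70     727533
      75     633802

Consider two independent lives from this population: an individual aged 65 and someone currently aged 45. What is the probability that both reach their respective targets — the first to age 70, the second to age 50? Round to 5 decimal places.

p₁ = l_70/l_65 = 727533/793509 = 0.916855; p₂ = l_50/l_45 = 898836/925060 = 0.971652.
P(both) = p₁ × p₂ = 0.916855 × 0.971652 = 0.890864.

0.89086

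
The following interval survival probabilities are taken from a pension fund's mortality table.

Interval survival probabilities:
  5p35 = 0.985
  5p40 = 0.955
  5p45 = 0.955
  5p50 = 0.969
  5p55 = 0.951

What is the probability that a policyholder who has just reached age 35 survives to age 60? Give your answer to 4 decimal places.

0.8278

Chaining the interval survival probabilities: 0.985 × 0.955 × 0.955 × 0.969 × 0.951.
= 0.827842.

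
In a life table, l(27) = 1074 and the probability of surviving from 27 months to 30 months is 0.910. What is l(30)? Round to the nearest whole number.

977

l(30) = l(27) × p = 1074 × 0.910 = 977.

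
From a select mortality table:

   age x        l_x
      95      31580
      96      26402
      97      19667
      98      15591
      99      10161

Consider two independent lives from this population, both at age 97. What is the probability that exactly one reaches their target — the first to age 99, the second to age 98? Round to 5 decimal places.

0.49025

p₁ = l_99/l_97 = 10161/19667 = 0.516652; p₂ = l_98/l_97 = 15591/19667 = 0.792749.
P(exactly one) = p₁(1−p₂) + (1−p₁)p₂ = 0.107077 + 0.383174 = 0.490250.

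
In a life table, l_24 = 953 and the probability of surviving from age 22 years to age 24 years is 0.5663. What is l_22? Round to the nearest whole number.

l_22 = l_24 / p = 953 / 0.5663 = 1683.

1683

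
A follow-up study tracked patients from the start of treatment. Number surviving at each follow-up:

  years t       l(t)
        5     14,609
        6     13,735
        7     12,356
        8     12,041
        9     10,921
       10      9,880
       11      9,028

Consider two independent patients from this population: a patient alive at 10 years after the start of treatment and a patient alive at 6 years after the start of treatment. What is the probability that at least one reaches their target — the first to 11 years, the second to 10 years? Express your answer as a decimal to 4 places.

p₁ = l(11)/l(10) = 9,028/9,880 = 0.913765; p₂ = l(10)/l(6) = 9,880/13,735 = 0.719330.
P(at least one) = 1 − (1−p₁)(1−p₂) = 1 − 0.086235 × 0.280670 = 0.975796.

0.9758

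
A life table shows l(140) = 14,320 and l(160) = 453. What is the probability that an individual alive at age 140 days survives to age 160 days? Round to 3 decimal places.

The conditional survival probability is l(160)/l(140) = 453/14,320 = 0.031634.

0.032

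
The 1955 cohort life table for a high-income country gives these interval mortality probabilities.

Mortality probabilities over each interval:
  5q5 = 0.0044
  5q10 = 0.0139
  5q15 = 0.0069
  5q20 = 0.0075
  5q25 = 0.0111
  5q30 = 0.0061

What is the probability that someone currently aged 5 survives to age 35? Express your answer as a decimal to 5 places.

30p5 = (1 − 0.0044) × (1 − 0.0139) × (1 − 0.0069) × (1 − 0.0075) × (1 − 0.0111) × (1 − 0.0061).
= 0.9956 × 0.9861 × 0.9931 × 0.9925 × 0.9889 × 0.9939 = 0.951096.

0.95110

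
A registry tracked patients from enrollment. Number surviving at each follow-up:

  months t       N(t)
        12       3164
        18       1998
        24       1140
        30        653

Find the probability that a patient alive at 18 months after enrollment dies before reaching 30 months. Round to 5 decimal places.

0.67317

P(die before 30 | alive at 18) = 1 − N(30)/N(18) = 1 − 653/1998 = (1345)/1998 = 0.673173.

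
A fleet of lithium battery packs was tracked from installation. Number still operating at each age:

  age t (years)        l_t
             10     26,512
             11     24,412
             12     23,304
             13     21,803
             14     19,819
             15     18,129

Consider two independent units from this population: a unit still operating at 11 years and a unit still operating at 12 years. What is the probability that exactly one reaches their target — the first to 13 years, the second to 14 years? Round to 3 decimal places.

p₁ = l_13/l_11 = 21,803/24,412 = 0.893126; p₂ = l_14/l_12 = 19,819/23,304 = 0.850455.
P(exactly one) = p₁(1−p₂) + (1−p₁)p₂ = 0.133563 + 0.090892 = 0.224454.

0.224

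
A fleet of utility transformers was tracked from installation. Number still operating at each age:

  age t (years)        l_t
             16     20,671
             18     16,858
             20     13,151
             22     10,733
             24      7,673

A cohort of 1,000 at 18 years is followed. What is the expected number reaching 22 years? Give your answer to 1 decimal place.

636.7

The relevant probability is 10,733/16,858 = 0.636671.
Expected number = 1,000 × 0.636671 = 636.7.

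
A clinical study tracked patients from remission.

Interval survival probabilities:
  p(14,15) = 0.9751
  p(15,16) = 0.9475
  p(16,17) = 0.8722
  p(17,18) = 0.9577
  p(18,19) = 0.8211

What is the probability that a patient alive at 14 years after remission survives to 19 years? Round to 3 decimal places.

Survival from 14 to 19 is the product of surviving each interval: 0.9751 × 0.9475 × 0.8722 × 0.9577 × 0.8211.
= 0.633680.

0.634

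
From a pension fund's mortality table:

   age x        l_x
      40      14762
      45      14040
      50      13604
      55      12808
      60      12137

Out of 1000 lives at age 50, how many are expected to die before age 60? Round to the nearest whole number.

108

The relevant probability is 1 − 12137/13604 = 0.107836.
Expected number = 1000 × 0.107836 = 108.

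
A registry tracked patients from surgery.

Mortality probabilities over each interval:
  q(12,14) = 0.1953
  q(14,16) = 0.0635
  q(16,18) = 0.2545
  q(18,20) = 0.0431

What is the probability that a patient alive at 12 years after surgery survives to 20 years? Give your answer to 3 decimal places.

0.538

Survival from 12 to 20 is the product of surviving each interval: (1 − 0.1953) × (1 − 0.0635) × (1 − 0.2545) × (1 − 0.0431).
= 0.8047 × 0.9365 × 0.7455 × 0.9569 = 0.537596.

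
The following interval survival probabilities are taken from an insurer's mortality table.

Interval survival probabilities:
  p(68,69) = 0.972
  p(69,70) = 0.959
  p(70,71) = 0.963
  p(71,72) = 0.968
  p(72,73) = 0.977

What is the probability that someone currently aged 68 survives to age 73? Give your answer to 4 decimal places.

0.8489

P(survive 68→73) = 0.972 × 0.959 × 0.963 × 0.968 × 0.977.
= 0.848948.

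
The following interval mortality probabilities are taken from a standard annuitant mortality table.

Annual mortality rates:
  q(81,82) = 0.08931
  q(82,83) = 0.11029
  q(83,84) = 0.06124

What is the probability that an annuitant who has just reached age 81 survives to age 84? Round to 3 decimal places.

0.761

Survival from 81 to 84 is the product of surviving each interval: (1 − 0.08931) × (1 − 0.11029) × (1 − 0.06124).
= 0.91069 × 0.88971 × 0.93876 = 0.760630.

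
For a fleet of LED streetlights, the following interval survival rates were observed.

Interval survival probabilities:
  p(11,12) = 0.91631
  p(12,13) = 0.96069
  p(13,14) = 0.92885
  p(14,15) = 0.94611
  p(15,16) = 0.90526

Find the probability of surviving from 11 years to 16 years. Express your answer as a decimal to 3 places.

Chaining the interval survival probabilities: 0.91631 × 0.96069 × 0.92885 × 0.94611 × 0.90526.
= 0.700303.

0.700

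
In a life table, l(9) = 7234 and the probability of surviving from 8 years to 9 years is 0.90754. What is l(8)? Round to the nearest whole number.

7971

l(8) = l(9) / p = 7234 / 0.90754 = 7971.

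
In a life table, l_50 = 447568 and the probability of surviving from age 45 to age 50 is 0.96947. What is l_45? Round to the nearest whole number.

l_45 = l_50 / p = 447568 / 0.96947 = 461663.

461663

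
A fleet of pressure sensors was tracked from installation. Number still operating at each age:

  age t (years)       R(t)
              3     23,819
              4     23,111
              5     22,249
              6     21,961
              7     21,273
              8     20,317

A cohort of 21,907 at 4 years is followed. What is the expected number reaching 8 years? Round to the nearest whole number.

The relevant probability is 20,317/23,111 = 0.879105.
Expected number = 21,907 × 0.879105 = 19259.

19259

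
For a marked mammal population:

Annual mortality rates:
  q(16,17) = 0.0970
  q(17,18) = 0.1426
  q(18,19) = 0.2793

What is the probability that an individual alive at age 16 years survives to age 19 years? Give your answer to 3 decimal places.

The overall survival probability is (1 − 0.0970) × (1 − 0.1426) × (1 − 0.2793).
= 0.9030 × 0.8574 × 0.7207 = 0.557989.

0.558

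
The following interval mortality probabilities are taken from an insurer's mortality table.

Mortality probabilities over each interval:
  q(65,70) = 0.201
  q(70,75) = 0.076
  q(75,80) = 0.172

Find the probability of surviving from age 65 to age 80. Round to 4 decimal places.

Chaining the interval survival probabilities: (1 − 0.201) × (1 − 0.076) × (1 − 0.172).
= 0.799 × 0.924 × 0.828 = 0.611293.

0.6113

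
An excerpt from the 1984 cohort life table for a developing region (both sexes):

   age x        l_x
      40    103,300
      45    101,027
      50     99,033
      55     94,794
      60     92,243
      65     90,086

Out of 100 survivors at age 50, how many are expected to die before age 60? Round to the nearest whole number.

The relevant probability is 1 − 92,243/99,033 = 0.068563.
Expected number = 100 × 0.068563 = 7.

7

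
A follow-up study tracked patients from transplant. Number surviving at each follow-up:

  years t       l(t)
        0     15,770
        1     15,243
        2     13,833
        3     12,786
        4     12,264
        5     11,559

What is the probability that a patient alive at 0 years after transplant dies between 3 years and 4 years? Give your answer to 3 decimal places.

This is the probability of reaching 3 but not 4, conditional on being alive at 0: (l(3) − l(4)) / l(0).
= (12,786 − 12,264) / 15,770 = 522 / 15,770 = 0.033101.

0.033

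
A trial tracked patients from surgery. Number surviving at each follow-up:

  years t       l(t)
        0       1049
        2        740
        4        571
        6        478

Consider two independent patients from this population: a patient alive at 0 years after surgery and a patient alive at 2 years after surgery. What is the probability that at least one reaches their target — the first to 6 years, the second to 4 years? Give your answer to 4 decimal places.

0.8757

p₁ = l(6)/l(0) = 478/1049 = 0.455672; p₂ = l(4)/l(2) = 571/740 = 0.771622.
P(at least one) = 1 − (1−p₁)(1−p₂) = 1 − 0.544328 × 0.228378 = 0.875687.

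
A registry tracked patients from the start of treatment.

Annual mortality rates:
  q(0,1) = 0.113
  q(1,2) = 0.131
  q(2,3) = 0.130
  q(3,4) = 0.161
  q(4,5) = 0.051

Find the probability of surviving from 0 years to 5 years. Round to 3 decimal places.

0.534

Chaining the interval survival probabilities: (1 − 0.113) × (1 − 0.131) × (1 − 0.130) × (1 − 0.161) × (1 − 0.051).
= 0.887 × 0.869 × 0.870 × 0.839 × 0.949 = 0.533938.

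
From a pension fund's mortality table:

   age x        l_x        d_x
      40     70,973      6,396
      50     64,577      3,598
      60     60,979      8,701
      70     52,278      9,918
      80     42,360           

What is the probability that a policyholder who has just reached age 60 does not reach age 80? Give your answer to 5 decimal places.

P(die before 80 | alive at 60) = 1 − l_80/l_60 = 1 − 42,360/60,979 = (18,619)/60,979 = 0.305335.

0.30533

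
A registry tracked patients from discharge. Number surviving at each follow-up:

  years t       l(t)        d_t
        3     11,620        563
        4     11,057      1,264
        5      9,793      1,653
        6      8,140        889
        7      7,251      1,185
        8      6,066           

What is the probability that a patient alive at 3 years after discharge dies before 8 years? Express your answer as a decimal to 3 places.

0.478

P(die before 8 | alive at 3) = 1 − l(8)/l(3) = 1 − 6,066/11,620 = (5,554)/11,620 = 0.477969.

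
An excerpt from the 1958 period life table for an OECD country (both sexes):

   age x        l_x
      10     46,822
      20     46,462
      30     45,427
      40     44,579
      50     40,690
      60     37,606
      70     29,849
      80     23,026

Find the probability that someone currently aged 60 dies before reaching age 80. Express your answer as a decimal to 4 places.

P(die before 80 | alive at 60) = 1 − l_80/l_60 = 1 − 23,026/37,606 = (14,580)/37,606 = 0.387704.

0.3877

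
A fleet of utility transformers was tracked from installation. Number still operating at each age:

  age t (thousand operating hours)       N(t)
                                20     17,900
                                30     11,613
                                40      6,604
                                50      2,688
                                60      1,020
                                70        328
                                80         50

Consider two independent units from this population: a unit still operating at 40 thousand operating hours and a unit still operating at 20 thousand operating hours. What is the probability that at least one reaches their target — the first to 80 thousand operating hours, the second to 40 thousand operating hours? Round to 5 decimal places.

p₁ = N(80)/N(40) = 50/6,604 = 0.007571; p₂ = N(40)/N(20) = 6,604/17,900 = 0.368939.
P(at least one) = 1 − (1−p₁)(1−p₂) = 1 − 0.992429 × 0.631061 = 0.373717.

0.37372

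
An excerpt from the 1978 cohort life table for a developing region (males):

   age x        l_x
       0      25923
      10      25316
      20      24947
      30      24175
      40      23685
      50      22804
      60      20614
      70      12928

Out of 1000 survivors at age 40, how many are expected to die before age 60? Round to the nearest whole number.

The relevant probability is 1 − 20614/23685 = 0.129660.
Expected number = 1000 × 0.129660 = 130.

130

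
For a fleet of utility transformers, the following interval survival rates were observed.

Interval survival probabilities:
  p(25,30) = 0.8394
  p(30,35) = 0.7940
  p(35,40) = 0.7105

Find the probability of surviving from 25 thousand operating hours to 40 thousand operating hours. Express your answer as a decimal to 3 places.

The overall survival probability is 0.8394 × 0.7940 × 0.7105.
= 0.473537.

0.474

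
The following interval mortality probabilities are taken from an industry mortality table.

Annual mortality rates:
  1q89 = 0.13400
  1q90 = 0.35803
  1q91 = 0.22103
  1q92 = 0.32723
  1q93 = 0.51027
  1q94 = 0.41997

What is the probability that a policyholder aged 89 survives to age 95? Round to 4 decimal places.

Survival from 89 to 95 is the product of surviving each interval: (1 − 0.13400) × (1 − 0.35803) × (1 − 0.22103) × (1 − 0.32723) × (1 − 0.51027) × (1 − 0.41997).
= 0.86600 × 0.64197 × 0.77897 × 0.67277 × 0.48973 × 0.58003 = 0.082761.

0.0828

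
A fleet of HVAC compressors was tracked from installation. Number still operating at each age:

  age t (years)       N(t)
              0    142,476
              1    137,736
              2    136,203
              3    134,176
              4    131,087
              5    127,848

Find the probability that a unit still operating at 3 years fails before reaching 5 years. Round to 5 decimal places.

0.04716

P(fail before 5 | operational at 3) = 1 − N(5)/N(3) = 1 − 127,848/134,176 = (6,328)/134,176 = 0.047162.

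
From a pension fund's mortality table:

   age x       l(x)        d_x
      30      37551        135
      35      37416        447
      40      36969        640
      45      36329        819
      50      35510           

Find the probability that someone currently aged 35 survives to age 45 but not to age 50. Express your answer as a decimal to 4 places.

This is the probability of reaching 45 but not 50, conditional on being alive at 35: (l(45) − l(50)) / l(35).
= (36329 − 35510) / 37416 = 819 / 37416 = 0.021889.

0.0219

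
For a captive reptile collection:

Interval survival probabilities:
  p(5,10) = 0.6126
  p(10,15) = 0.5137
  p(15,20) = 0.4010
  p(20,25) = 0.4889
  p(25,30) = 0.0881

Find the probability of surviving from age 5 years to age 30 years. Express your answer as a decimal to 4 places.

Survival from 5 to 30 is the product of surviving each interval: 0.6126 × 0.5137 × 0.4010 × 0.4889 × 0.0881.
= 0.005435.

0.0054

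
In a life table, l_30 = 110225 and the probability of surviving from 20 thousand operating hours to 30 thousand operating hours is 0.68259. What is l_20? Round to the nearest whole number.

161481

l_20 = l_30 / p = 110225 / 0.68259 = 161481.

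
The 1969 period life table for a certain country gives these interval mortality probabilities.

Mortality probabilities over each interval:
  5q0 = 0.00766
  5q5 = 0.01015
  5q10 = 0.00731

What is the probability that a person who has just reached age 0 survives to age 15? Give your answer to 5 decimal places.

0.97509

The overall survival probability is (1 − 0.00766) × (1 − 0.01015) × (1 − 0.00731).
= 0.99234 × 0.98985 × 0.99269 = 0.975087.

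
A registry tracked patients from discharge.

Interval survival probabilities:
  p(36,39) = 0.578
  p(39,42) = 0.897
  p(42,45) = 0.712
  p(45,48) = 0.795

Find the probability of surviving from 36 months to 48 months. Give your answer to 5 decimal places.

Survival from 36 to 48 is the product of surviving each interval: 0.578 × 0.897 × 0.712 × 0.795.
= 0.293472.

0.29347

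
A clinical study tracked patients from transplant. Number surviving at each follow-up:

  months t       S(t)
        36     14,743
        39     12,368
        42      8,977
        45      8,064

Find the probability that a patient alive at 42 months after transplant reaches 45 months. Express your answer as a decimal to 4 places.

The conditional survival probability is S(45)/S(42) = 8,064/8,977 = 0.898296.

0.8983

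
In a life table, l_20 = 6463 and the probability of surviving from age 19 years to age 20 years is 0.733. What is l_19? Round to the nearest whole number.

8817

l_19 = l_20 / p = 6463 / 0.733 = 8817.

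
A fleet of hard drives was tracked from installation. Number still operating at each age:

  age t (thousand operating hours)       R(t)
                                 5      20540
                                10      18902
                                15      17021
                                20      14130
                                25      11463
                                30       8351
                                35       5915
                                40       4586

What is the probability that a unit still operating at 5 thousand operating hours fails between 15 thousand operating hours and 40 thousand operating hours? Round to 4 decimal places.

This is the probability of reaching 15 but not 40, conditional on being operational at 5: (R(15) − R(40)) / R(5).
= (17021 − 4586) / 20540 = 12435 / 20540 = 0.605404.

0.6054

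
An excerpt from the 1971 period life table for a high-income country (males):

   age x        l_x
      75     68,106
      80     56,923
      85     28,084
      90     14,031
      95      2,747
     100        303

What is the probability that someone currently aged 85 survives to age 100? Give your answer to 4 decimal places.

0.0108

The conditional survival probability is l_100/l_85 = 303/28,084 = 0.010789.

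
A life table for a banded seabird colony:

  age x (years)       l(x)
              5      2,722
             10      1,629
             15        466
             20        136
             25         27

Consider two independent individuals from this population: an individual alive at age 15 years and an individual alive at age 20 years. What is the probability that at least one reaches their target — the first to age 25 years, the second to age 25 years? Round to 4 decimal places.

p₁ = l(25)/l(15) = 27/466 = 0.057940; p₂ = l(25)/l(20) = 27/136 = 0.198529.
P(at least one) = 1 − (1−p₁)(1−p₂) = 1 − 0.942060 × 0.801471 = 0.244966.

0.2450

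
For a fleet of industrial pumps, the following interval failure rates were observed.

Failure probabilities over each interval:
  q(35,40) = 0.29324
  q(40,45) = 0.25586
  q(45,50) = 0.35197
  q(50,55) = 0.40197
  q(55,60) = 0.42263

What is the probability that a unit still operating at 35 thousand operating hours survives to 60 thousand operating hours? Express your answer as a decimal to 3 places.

Survival from 35 to 60 is the product of surviving each interval: (1 − 0.29324) × (1 − 0.25586) × (1 − 0.35197) × (1 − 0.40197) × (1 − 0.42263).
= 0.70676 × 0.74414 × 0.64803 × 0.59803 × 0.57737 = 0.117679.

0.118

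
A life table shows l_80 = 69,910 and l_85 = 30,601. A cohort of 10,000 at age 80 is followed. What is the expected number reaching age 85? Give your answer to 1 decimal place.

4377.2

The relevant probability is 30,601/69,910 = 0.437720.
Expected number = 10,000 × 0.437720 = 4377.2.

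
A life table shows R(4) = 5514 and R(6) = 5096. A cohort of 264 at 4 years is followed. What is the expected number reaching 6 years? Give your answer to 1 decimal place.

The relevant probability is 5096/5514 = 0.924193.
Expected number = 264 × 0.924193 = 244.0.

244.0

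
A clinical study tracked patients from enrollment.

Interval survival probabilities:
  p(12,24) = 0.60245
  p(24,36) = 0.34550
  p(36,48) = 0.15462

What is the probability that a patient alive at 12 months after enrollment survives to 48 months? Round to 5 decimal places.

0.03218

P(survive 12→48) = 0.60245 × 0.34550 × 0.15462.
= 0.032184.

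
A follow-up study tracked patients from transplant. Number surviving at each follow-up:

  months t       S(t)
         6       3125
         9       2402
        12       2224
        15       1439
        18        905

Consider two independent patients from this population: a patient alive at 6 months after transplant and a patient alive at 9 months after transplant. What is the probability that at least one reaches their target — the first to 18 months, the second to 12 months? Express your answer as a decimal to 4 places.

0.9474

p₁ = S(18)/S(6) = 905/3125 = 0.289600; p₂ = S(12)/S(9) = 2224/2402 = 0.925895.
P(at least one) = 1 − (1−p₁)(1−p₂) = 1 − 0.710400 × 0.074105 = 0.947356.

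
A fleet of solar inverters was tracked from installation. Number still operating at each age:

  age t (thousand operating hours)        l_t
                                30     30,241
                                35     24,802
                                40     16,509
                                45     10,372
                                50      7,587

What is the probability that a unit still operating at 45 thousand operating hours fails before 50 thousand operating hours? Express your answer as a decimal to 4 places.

P(fail before 50 | operational at 45) = 1 − l_50/l_45 = 1 − 7,587/10,372 = (2,785)/10,372 = 0.268511.

0.2685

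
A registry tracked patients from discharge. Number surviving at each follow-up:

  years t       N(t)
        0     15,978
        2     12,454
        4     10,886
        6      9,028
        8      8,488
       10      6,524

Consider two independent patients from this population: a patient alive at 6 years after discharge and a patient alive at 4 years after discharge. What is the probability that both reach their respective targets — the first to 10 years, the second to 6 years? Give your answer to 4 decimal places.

0.5993

p₁ = N(10)/N(6) = 6,524/9,028 = 0.722641; p₂ = N(6)/N(4) = 9,028/10,886 = 0.829322.
P(both) = p₁ × p₂ = 0.722641 × 0.829322 = 0.599302.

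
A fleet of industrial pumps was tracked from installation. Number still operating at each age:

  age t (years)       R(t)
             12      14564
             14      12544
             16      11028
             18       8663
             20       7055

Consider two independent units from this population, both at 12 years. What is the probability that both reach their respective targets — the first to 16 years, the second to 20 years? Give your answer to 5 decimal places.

0.36680

p₁ = R(16)/R(12) = 11028/14564 = 0.757210; p₂ = R(20)/R(12) = 7055/14564 = 0.484414.
P(both) = p₁ × p₂ = 0.757210 × 0.484414 = 0.366803.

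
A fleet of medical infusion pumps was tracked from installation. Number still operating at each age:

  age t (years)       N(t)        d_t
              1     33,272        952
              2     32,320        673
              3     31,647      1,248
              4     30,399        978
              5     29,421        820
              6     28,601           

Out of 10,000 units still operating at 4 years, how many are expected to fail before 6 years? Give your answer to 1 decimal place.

The relevant probability is 1 − 28,601/30,399 = 0.059147.
Expected number = 10,000 × 0.059147 = 591.5.

591.5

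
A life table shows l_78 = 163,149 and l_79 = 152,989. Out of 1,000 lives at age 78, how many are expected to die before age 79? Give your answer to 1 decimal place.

The relevant probability is 1 − 152,989/163,149 = 0.062274.
Expected number = 1,000 × 0.062274 = 62.3.

62.3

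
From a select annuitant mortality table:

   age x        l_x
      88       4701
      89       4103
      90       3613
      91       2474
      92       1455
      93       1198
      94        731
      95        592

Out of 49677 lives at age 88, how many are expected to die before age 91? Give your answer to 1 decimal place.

The relevant probability is 1 − 2474/4701 = 0.473729.
Expected number = 49677 × 0.473729 = 23533.4.

23533.4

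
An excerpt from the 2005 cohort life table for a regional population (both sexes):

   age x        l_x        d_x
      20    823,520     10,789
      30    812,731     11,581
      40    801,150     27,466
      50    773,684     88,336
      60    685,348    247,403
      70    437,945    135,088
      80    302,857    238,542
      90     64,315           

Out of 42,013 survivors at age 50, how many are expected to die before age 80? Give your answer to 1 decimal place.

25567.1

The relevant probability is 1 − 302,857/773,684 = 0.608552.
Expected number = 42,013 × 0.608552 = 25567.1.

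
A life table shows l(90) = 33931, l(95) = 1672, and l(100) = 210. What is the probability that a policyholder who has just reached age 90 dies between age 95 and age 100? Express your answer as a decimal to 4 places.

This is the probability of reaching 95 but not 100, conditional on being alive at 90: (l(95) − l(100)) / l(90).
= (1672 − 210) / 33931 = 1462 / 33931 = 0.043087.

0.0431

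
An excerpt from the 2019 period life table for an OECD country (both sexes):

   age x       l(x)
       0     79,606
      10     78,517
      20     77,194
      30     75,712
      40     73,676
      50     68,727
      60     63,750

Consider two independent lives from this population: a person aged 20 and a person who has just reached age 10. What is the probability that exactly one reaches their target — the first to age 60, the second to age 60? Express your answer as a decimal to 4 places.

0.2967

p₁ = l(60)/l(20) = 63,750/77,194 = 0.825841; p₂ = l(60)/l(10) = 63,750/78,517 = 0.811926.
P(exactly one) = p₁(1−p₂) + (1−p₁)p₂ = 0.155319 + 0.141404 = 0.296723.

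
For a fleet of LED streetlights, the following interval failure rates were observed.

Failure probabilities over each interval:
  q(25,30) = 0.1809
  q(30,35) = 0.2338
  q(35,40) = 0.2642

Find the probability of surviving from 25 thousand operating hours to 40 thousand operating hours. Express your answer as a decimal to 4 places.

0.4618

Survival from 25 to 40 is the product of surviving each interval: (1 − 0.1809) × (1 − 0.2338) × (1 − 0.2642).
= 0.8191 × 0.7662 × 0.7358 = 0.461784.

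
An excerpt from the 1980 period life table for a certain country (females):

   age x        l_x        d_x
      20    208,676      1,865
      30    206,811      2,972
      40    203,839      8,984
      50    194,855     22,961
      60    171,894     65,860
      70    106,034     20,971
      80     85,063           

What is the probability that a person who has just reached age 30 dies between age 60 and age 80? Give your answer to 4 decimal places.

We want 30|20q30 = (l_60 − l_80)/l_30.
This is the probability of reaching 60 but not 80, conditional on being alive at 30: (l_60 − l_80) / l_30.
= (171,894 − 85,063) / 206,811 = 86,831 / 206,811 = 0.419857.

0.4199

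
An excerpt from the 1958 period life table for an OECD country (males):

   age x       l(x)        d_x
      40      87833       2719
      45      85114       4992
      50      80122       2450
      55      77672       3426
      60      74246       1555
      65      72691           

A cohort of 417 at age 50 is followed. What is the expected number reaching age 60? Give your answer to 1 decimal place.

386.4

The relevant probability is 74246/80122 = 0.926662.
Expected number = 417 × 0.926662 = 386.4.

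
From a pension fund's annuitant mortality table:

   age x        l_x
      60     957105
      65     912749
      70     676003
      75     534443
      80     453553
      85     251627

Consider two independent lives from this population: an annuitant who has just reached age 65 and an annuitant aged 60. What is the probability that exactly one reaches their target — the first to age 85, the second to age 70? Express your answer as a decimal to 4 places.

p₁ = l_85/l_65 = 251627/912749 = 0.275680; p₂ = l_70/l_60 = 676003/957105 = 0.706300.
P(exactly one) = p₁(1−p₂) + (1−p₁)p₂ = 0.080967 + 0.511587 = 0.592554.

0.5926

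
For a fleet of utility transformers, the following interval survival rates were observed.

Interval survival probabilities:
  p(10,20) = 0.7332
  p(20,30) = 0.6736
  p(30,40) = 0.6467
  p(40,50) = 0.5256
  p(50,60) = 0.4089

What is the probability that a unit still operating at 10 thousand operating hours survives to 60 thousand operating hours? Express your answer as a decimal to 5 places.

The overall survival probability is 0.7332 × 0.6736 × 0.6467 × 0.5256 × 0.4089.
= 0.068644.

0.06864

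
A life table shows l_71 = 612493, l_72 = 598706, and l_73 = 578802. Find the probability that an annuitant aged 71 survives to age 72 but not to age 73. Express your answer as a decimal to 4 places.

This is the probability of reaching 72 but not 73, conditional on being alive at 71: (l_72 − l_73) / l_71.
= (598706 − 578802) / 612493 = 19904 / 612493 = 0.032497.

0.0325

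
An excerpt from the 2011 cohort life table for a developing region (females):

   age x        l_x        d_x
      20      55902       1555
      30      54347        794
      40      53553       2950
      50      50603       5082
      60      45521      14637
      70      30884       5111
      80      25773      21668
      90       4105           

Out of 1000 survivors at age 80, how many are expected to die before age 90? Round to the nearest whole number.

The relevant probability is 1 − 4105/25773 = 0.840725.
Expected number = 1000 × 0.840725 = 841.

841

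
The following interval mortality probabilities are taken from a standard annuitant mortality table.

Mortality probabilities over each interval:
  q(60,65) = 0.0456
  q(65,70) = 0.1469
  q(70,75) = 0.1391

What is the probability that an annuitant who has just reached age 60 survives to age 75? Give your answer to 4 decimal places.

0.7009

P(survive 60→75) = (1 − 0.0456) × (1 − 0.1469) × (1 − 0.1391).
= 0.9544 × 0.8531 × 0.8609 = 0.700944.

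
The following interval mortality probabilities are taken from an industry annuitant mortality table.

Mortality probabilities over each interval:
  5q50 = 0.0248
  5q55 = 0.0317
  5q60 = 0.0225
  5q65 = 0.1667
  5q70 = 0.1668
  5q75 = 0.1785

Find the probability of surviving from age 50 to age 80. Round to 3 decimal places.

0.526

30p50 = (1 − 0.0248) × (1 − 0.0317) × (1 − 0.0225) × (1 − 0.1667) × (1 − 0.1668) × (1 − 0.1785).
= 0.9752 × 0.9683 × 0.9775 × 0.8333 × 0.8332 × 0.8215 = 0.526476.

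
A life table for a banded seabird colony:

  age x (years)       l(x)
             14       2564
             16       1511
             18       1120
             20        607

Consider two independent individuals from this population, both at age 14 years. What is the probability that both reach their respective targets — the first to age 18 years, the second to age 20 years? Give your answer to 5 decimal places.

p₁ = l(18)/l(14) = 1120/2564 = 0.436817; p₂ = l(20)/l(14) = 607/2564 = 0.236739.
P(both) = p₁ × p₂ = 0.436817 × 0.236739 = 0.103412.

0.10341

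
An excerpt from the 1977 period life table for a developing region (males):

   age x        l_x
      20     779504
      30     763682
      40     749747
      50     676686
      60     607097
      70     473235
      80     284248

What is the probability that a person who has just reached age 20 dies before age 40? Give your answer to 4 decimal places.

0.0382

P(die before 40 | alive at 20) = 1 − l_40/l_20 = 1 − 749747/779504 = (29757)/779504 = 0.038174.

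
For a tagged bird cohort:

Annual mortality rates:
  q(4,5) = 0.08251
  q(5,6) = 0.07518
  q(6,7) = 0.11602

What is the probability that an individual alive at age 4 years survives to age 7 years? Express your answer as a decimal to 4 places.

0.7501

P(survive 4→7) = (1 − 0.08251) × (1 − 0.07518) × (1 − 0.11602).
= 0.91749 × 0.92482 × 0.88398 = 0.750069.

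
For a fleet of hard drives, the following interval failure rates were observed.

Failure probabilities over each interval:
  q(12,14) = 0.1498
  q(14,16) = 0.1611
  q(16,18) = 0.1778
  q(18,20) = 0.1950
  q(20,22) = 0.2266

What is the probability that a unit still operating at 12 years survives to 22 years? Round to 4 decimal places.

0.3651

P(survive 12→22) = (1 − 0.1498) × (1 − 0.1611) × (1 − 0.1778) × (1 − 0.1950) × (1 − 0.2266).
= 0.8502 × 0.8389 × 0.8222 × 0.8050 × 0.7734 = 0.365097.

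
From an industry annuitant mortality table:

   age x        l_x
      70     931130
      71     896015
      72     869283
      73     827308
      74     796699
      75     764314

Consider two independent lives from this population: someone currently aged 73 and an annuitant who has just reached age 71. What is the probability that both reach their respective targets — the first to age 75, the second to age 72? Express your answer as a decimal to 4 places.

p₁ = l_75/l_73 = 764314/827308 = 0.923857; p₂ = l_72/l_71 = 869283/896015 = 0.970166.
P(both) = p₁ × p₂ = 0.923857 × 0.970166 = 0.896295.

0.8963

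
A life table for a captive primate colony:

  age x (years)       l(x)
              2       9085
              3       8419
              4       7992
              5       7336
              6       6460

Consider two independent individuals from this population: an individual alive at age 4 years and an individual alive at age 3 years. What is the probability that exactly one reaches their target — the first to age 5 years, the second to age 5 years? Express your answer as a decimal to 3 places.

p₁ = l(5)/l(4) = 7336/7992 = 0.917918; p₂ = l(5)/l(3) = 7336/8419 = 0.871362.
P(exactly one) = p₁(1−p₂) + (1−p₁)p₂ = 0.118079 + 0.071523 = 0.189602.

0.190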